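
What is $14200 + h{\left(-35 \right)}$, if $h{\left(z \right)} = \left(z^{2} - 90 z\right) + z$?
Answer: $18540$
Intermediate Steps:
$h{\left(z \right)} = z^{2} - 89 z$
$14200 + h{\left(-35 \right)} = 14200 - 35 \left(-89 - 35\right) = 14200 - -4340 = 14200 + 4340 = 18540$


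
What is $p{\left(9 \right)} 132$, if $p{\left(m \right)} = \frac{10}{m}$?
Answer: $\frac{440}{3} \approx 146.67$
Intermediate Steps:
$p{\left(9 \right)} 132 = \frac{10}{9} \cdot 132 = \frac{440}{3}$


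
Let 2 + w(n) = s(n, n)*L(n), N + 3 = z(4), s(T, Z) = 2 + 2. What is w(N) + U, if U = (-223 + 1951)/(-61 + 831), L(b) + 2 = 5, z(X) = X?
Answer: 4714/385 ≈ 12.244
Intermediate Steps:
L(b) = 3 (L(b) = -2 + 5 = 3)
s(T, Z) = 4
N = 1 (N = -3 + 4 = 1)
w(n) = 10 (w(n) = -2 + 4*3 = -2 + 12 = 10)
U = 864/385 (U = 1728/770 = 1728*(1/770) = 864/385 ≈ 2.2442)
w(N) + U = 10 + 864/385 = 4714/385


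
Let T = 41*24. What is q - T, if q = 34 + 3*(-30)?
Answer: -1040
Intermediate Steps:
T = 984
q = -56 (q = 34 - 90 = -56)
q - T = -56 - 1*984 = -56 - 984 = -1040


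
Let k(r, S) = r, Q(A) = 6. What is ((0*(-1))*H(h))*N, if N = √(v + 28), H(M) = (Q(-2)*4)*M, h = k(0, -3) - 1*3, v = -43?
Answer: 0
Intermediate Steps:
h = -3 (h = 0 - 1*3 = 0 - 3 = -3)
H(M) = 24*M (H(M) = (6*4)*M = 24*M)
N = I*√15 (N = √(-43 + 28) = √(-15) = I*√15 ≈ 3.873*I)
((0*(-1))*H(h))*N = ((0*(-1))*(24*(-3)))*(I*√15) = (0*(-72))*(I*√15) = 0*(I*√15) = 0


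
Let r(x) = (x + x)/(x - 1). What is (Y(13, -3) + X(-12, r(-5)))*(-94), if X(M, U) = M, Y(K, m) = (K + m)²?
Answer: -8272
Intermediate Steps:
r(x) = 2*x/(-1 + x) (r(x) = (2*x)/(-1 + x) = 2*x/(-1 + x))
(Y(13, -3) + X(-12, r(-5)))*(-94) = ((13 - 3)² - 12)*(-94) = (10² - 12)*(-94) = (100 - 12)*(-94) = 88*(-94) = -8272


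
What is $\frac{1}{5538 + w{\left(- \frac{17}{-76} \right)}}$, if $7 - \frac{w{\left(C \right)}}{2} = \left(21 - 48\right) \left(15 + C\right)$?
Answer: $\frac{38}{242215} \approx 0.00015689$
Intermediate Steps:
$w{\left(C \right)} = 824 + 54 C$ ($w{\left(C \right)} = 14 - 2 \left(21 - 48\right) \left(15 + C\right) = 14 - 2 \left(- 27 \left(15 + C\right)\right) = 14 - 2 \left(-405 - 27 C\right) = 14 + \left(810 + 54 C\right) = 824 + 54 C$)
$\frac{1}{5538 + w{\left(- \frac{17}{-76} \right)}} = \frac{1}{5538 + \left(824 + 54 \left(- \frac{17}{-76}\right)\right)} = \frac{1}{5538 + \left(824 + 54 \left(\left(-17\right) \left(- \frac{1}{76}\right)\right)\right)} = \frac{1}{5538 + \left(824 + 54 \cdot \frac{17}{76}\right)} = \frac{1}{5538 + \left(824 + \frac{459}{38}\right)} = \frac{1}{5538 + \frac{31771}{38}} = \frac{1}{\frac{242215}{38}} = \frac{38}{242215}$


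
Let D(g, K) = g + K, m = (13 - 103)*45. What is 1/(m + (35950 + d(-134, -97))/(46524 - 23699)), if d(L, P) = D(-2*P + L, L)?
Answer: -22825/92405374 ≈ -0.00024701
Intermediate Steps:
m = -4050 (m = -90*45 = -4050)
D(g, K) = K + g
d(L, P) = -2*P + 2*L (d(L, P) = L + (-2*P + L) = L + (L - 2*P) = -2*P + 2*L)
1/(m + (35950 + d(-134, -97))/(46524 - 23699)) = 1/(-4050 + (35950 + (-2*(-97) + 2*(-134)))/(46524 - 23699)) = 1/(-4050 + (35950 + (194 - 268))/22825) = 1/(-4050 + (35950 - 74)*(1/22825)) = 1/(-4050 + 35876*(1/22825)) = 1/(-4050 + 35876/22825) = 1/(-92405374/22825) = -22825/92405374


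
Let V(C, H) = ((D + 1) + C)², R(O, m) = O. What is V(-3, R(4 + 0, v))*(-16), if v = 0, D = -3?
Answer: -400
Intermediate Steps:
V(C, H) = (-2 + C)² (V(C, H) = ((-3 + 1) + C)² = (-2 + C)²)
V(-3, R(4 + 0, v))*(-16) = (-2 - 3)²*(-16) = (-5)²*(-16) = 25*(-16) = -400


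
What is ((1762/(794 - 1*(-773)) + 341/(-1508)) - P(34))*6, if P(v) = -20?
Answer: 148150407/1181518 ≈ 125.39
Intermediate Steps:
((1762/(794 - 1*(-773)) + 341/(-1508)) - P(34))*6 = ((1762/(794 - 1*(-773)) + 341/(-1508)) - 1*(-20))*6 = ((1762/(794 + 773) + 341*(-1/1508)) + 20)*6 = ((1762/1567 - 341/1508) + 20)*6 = (2122749/2363036 + 20)*6 = (49383469/2363036)*6 = 148150407/1181518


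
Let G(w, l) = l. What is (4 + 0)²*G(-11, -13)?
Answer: -208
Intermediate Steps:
(4 + 0)²*G(-11, -13) = (4 + 0)²*(-13) = 4²*(-13) = 16*(-13) = -208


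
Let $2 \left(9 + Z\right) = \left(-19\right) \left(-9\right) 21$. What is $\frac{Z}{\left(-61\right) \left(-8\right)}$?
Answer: $\frac{3573}{976} \approx 3.6609$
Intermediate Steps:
$Z = \frac{3573}{2}$ ($Z = -9 + \frac{\left(-19\right) \left(-9\right) 21}{2} = -9 + \frac{171 \cdot 21}{2} = -9 + \frac{1}{2} \cdot 3591 = -9 + \frac{3591}{2} = \frac{3573}{2} \approx 1786.5$)
$\frac{Z}{\left(-61\right) \left(-8\right)} = \frac{3573}{2 \left(\left(-61\right) \left(-8\right)\right)} = \frac{3573}{2 \cdot 488} = \frac{3573}{2} \cdot \frac{1}{488} = \frac{3573}{976}$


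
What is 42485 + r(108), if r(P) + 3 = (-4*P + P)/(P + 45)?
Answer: 722158/17 ≈ 42480.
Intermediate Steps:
r(P) = -3 - 3*P/(45 + P) (r(P) = -3 + (-4*P + P)/(P + 45) = -3 + (-3*P)/(45 + P) = -3 - 3*P/(45 + P))
42485 + r(108) = 42485 + 3*(-45 - 2*108)/(45 + 108) = 42485 + 3*(-45 - 216)/153 = 42485 + 3*(1/153)*(-261) = 42485 - 87/17 = 722158/17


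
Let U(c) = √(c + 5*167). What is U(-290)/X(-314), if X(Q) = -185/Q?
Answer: 314*√545/185 ≈ 39.624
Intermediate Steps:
U(c) = √(835 + c) (U(c) = √(c + 835) = √(835 + c))
U(-290)/X(-314) = √(835 - 290)/((-185/(-314))) = √545/((-185*(-1/314))) = √545/(185/314) = √545*(314/185) = 314*√545/185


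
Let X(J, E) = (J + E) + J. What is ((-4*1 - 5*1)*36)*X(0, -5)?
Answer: 1620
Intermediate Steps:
X(J, E) = E + 2*J (X(J, E) = (E + J) + J = E + 2*J)
((-4*1 - 5*1)*36)*X(0, -5) = ((-4*1 - 5*1)*36)*(-5 + 2*0) = ((-4 - 5)*36)*(-5 + 0) = -9*36*(-5) = -324*(-5) = 1620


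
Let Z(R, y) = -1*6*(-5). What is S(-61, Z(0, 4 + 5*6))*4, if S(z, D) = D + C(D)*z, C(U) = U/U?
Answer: -124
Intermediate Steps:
C(U) = 1
Z(R, y) = 30 (Z(R, y) = -6*(-5) = 30)
S(z, D) = D + z (S(z, D) = D + 1*z = D + z)
S(-61, Z(0, 4 + 5*6))*4 = (30 - 61)*4 = -31*4 = -124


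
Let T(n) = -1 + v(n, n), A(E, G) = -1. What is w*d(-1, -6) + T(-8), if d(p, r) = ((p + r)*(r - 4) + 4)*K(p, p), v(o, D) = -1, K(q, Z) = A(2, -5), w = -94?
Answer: 6954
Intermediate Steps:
K(q, Z) = -1
d(p, r) = -4 - (-4 + r)*(p + r) (d(p, r) = ((p + r)*(r - 4) + 4)*(-1) = ((p + r)*(-4 + r) + 4)*(-1) = ((-4 + r)*(p + r) + 4)*(-1) = (4 + (-4 + r)*(p + r))*(-1) = -4 - (-4 + r)*(p + r))
T(n) = -2 (T(n) = -1 - 1 = -2)
w*d(-1, -6) + T(-8) = -94*(-4 - 1*(-6)**2 + 4*(-1) + 4*(-6) - 1*(-1)*(-6)) - 2 = -94*(-4 - 1*36 - 4 - 24 - 6) - 2 = -94*(-4 - 36 - 4 - 24 - 6) - 2 = -94*(-74) - 2 = 6956 - 2 = 6954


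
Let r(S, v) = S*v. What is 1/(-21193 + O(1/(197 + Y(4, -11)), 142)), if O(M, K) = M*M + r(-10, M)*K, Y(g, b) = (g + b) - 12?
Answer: -31684/671731771 ≈ -4.7168e-5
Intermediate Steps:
Y(g, b) = -12 + b + g (Y(g, b) = (b + g) - 12 = -12 + b + g)
O(M, K) = M**2 - 10*K*M (O(M, K) = M*M + (-10*M)*K = M**2 - 10*K*M)
1/(-21193 + O(1/(197 + Y(4, -11)), 142)) = 1/(-21193 + (1/(197 + (-12 - 11 + 4)) - 10*142)/(197 + (-12 - 11 + 4))) = 1/(-21193 + (1/(197 - 19) - 1420)/(197 - 19)) = 1/(-21193 + (1/178 - 1420)/178) = 1/(-21193 + (1/178)*(-252759/178)) = 1/(-21193 - 252759/31684) = 1/(-671731771/31684) = -31684/671731771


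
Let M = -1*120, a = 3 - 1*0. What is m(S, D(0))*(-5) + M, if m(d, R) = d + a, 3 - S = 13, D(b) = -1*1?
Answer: -85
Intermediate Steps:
D(b) = -1
a = 3 (a = 3 + 0 = 3)
M = -120
S = -10 (S = 3 - 1*13 = 3 - 13 = -10)
m(d, R) = 3 + d (m(d, R) = d + 3 = 3 + d)
m(S, D(0))*(-5) + M = (3 - 10)*(-5) - 120 = -7*(-5) - 120 = 35 - 120 = -85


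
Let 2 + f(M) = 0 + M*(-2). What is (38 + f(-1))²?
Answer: 1444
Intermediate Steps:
f(M) = -2 - 2*M (f(M) = -2 + (0 + M*(-2)) = -2 + (0 - 2*M) = -2 - 2*M)
(38 + f(-1))² = (38 + (-2 - 2*(-1)))² = (38 + (-2 + 2))² = (38 + 0)² = 38² = 1444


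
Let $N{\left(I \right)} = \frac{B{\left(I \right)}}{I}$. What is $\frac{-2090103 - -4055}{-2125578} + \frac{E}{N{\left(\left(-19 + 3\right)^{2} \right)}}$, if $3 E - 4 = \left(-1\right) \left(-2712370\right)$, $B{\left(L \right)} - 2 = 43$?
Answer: $\frac{245988847028752}{47825505} \approx 5.1435 \cdot 10^{6}$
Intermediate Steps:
$B{\left(L \right)} = 45$ ($B{\left(L \right)} = 2 + 43 = 45$)
$E = \frac{2712374}{3}$ ($E = \frac{4}{3} + \frac{\left(-1\right) \left(-2712370\right)}{3} = \frac{4}{3} + \frac{1}{3} \cdot 2712370 = \frac{4}{3} + \frac{2712370}{3} = \frac{2712374}{3} \approx 9.0413 \cdot 10^{5}$)
$N{\left(I \right)} = \frac{45}{I}$
$\frac{-2090103 - -4055}{-2125578} + \frac{E}{N{\left(\left(-19 + 3\right)^{2} \right)}} = \frac{-2090103 - -4055}{-2125578} + \frac{2712374}{3 \frac{45}{\left(-19 + 3\right)^{2}}} = \left(-2090103 + 4055\right) \left(- \frac{1}{2125578}\right) + \frac{2712374}{3 \frac{45}{\left(-16\right)^{2}}} = \left(-2086048\right) \left(- \frac{1}{2125578}\right) + \frac{2712374}{3 \cdot \frac{45}{256}} = \frac{1043024}{1062789} + \frac{2712374}{3 \cdot 45 \cdot \frac{1}{256}} = \frac{1043024}{1062789} + \frac{2712374}{3 \cdot \frac{45}{256}} = \frac{1043024}{1062789} + \frac{2712374}{3} \cdot \frac{256}{45} = \frac{1043024}{1062789} + \frac{694367744}{135} = \frac{245988847028752}{47825505}$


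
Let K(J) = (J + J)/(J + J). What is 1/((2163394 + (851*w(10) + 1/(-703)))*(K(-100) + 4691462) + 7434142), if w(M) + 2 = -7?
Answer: 703/7109831567694778 ≈ 9.8877e-14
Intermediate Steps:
w(M) = -9 (w(M) = -2 - 7 = -9)
K(J) = 1 (K(J) = (2*J)/((2*J)) = (2*J)*(1/(2*J)) = 1)
1/((2163394 + (851*w(10) + 1/(-703)))*(K(-100) + 4691462) + 7434142) = 1/((2163394 + (851*(-9) + 1/(-703)))*(1 + 4691462) + 7434142) = 1/((2163394 + (-7659 - 1/703))*4691463 + 7434142) = 1/((2163394 - 5384278/703)*4691463 + 7434142) = 1/((1515481704/703)*4691463 + 7434142) = 1/(7109826341492952/703 + 7434142) = 1/(7109831567694778/703) = 703/7109831567694778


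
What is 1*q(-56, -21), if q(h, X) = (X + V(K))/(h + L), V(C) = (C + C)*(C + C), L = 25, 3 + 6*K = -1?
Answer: 173/279 ≈ 0.62007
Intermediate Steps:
K = -⅔ (K = -½ + (⅙)*(-1) = -½ - ⅙ = -⅔ ≈ -0.66667)
V(C) = 4*C² (V(C) = (2*C)*(2*C) = 4*C²)
q(h, X) = (16/9 + X)/(25 + h) (q(h, X) = (X + 4*(-⅔)²)/(h + 25) = (X + 4*(4/9))/(25 + h) = (X + 16/9)/(25 + h) = (16/9 + X)/(25 + h))
1*q(-56, -21) = 1*((16/9 - 21)/(25 - 56)) = 1*(-173/9/(-31)) = 1*(-1/31*(-173/9)) = 1*(173/279) = 173/279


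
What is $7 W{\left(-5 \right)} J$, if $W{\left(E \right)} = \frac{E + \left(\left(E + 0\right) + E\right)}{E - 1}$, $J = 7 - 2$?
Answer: $\frac{175}{2} \approx 87.5$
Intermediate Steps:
$J = 5$ ($J = 7 - 2 = 5$)
$W{\left(E \right)} = \frac{3 E}{-1 + E}$ ($W{\left(E \right)} = \frac{E + \left(E + E\right)}{-1 + E} = \frac{E + 2 E}{-1 + E} = \frac{3 E}{-1 + E}$)
$7 W{\left(-5 \right)} J = 7 \cdot 3 \left(-5\right) \frac{1}{-1 - 5} \cdot 5 = 7 \cdot 3 \left(-5\right) \frac{1}{-6} \cdot 5 = 7 \cdot 3 \left(-5\right) \left(- \frac{1}{6}\right) 5 = 7 \cdot \frac{5}{2} \cdot 5 = \frac{35}{2} \cdot 5 = \frac{175}{2}$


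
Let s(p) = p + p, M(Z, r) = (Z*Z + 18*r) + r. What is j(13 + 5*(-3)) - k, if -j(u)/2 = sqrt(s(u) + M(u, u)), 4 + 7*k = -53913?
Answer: 53917/7 - 2*I*sqrt(38) ≈ 7702.4 - 12.329*I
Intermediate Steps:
M(Z, r) = Z**2 + 19*r (M(Z, r) = (Z**2 + 18*r) + r = Z**2 + 19*r)
k = -53917/7 (k = -4/7 + (1/7)*(-53913) = -4/7 - 53913/7 = -53917/7 ≈ -7702.4)
s(p) = 2*p
j(u) = -2*sqrt(u**2 + 21*u) (j(u) = -2*sqrt(2*u + (u**2 + 19*u)) = -2*sqrt(u**2 + 21*u))
j(13 + 5*(-3)) - k = -2*sqrt(13 + 5*(-3))*sqrt(21 + (13 + 5*(-3))) - 1*(-53917/7) = -2*sqrt(13 - 15)*sqrt(21 + (13 - 15)) + 53917/7 = -2*I*sqrt(2)*sqrt(21 - 2) + 53917/7 = -2*I*sqrt(38) + 53917/7 = 53917/7 - 2*I*sqrt(38)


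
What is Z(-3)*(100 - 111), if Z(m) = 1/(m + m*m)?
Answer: -11/6 ≈ -1.8333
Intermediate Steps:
Z(m) = 1/(m + m**2)
Z(-3)*(100 - 111) = (1/((-3)*(1 - 3)))*(100 - 111) = -1/3/(-2)*(-11) = -1/3*(-1/2)*(-11) = (1/6)*(-11) = -11/6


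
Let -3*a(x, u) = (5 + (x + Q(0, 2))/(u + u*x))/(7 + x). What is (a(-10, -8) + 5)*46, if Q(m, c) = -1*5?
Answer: 27485/108 ≈ 254.49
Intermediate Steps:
Q(m, c) = -5
a(x, u) = -(5 + (-5 + x)/(u + u*x))/(3*(7 + x)) (a(x, u) = -(5 + (x - 5)/(u + u*x))/(3*(7 + x)) = -(5 + (-5 + x)/(u + u*x))/(3*(7 + x)))
(a(-10, -8) + 5)*46 = ((⅓)*(5 - 1*(-10) - 5*(-8) - 5*(-8)*(-10))/(-8*(7 + (-10)² + 8*(-10))) + 5)*46 = ((⅓)*(-⅛)*(5 + 10 + 40 - 400)/(7 + 100 - 80) + 5)*46 = ((⅓)*(-⅛)*(-345)/27 + 5)*46 = ((⅓)*(-⅛)*(1/27)*(-345) + 5)*46 = (115/216 + 5)*46 = (1195/216)*46 = 27485/108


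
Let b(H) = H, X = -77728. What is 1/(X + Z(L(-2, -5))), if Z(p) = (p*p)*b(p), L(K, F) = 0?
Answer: -1/77728 ≈ -1.2865e-5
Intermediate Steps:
Z(p) = p³ (Z(p) = (p*p)*p = p²*p = p³)
1/(X + Z(L(-2, -5))) = 1/(-77728 + 0³) = 1/(-77728 + 0) = 1/(-77728) = -1/77728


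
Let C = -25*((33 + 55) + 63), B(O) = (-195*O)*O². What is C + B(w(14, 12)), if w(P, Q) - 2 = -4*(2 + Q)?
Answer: 30701705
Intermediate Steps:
w(P, Q) = -6 - 4*Q (w(P, Q) = 2 - 4*(2 + Q) = 2 + (-8 - 4*Q) = -6 - 4*Q)
B(O) = -195*O³
C = -3775 (C = -25*(88 + 63) = -25*151 = -3775)
C + B(w(14, 12)) = -3775 - 195*(-6 - 4*12)³ = -3775 - 195*(-6 - 48)³ = -3775 - 195*(-54)³ = -3775 - 195*(-157464) = -3775 + 30705480 = 30701705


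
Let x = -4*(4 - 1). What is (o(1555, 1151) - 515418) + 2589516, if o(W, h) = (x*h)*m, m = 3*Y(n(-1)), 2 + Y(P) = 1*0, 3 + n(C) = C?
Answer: 2156970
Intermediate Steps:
x = -12 (x = -4*3 = -12)
n(C) = -3 + C
Y(P) = -2 (Y(P) = -2 + 1*0 = -2 + 0 = -2)
m = -6 (m = 3*(-2) = -6)
o(W, h) = 72*h (o(W, h) = -12*h*(-6) = 72*h)
(o(1555, 1151) - 515418) + 2589516 = (72*1151 - 515418) + 2589516 = (82872 - 515418) + 2589516 = -432546 + 2589516 = 2156970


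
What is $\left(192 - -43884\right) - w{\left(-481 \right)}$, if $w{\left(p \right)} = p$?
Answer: $44557$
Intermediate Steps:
$\left(192 - -43884\right) - w{\left(-481 \right)} = \left(192 - -43884\right) - -481 = \left(192 + 43884\right) + 481 = 44076 + 481 = 44557$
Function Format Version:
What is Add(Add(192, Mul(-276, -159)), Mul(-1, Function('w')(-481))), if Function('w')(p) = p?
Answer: 44557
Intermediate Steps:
Add(Add(192, Mul(-276, -159)), Mul(-1, Function('w')(-481))) = Add(Add(192, Mul(-276, -159)), Mul(-1, -481)) = Add(Add(192, 43884), 481) = Add(44076, 481) = 44557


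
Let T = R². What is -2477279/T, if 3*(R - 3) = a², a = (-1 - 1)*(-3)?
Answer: -2477279/225 ≈ -11010.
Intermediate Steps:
a = 6 (a = -2*(-3) = 6)
R = 15 (R = 3 + (⅓)*6² = 3 + (⅓)*36 = 3 + 12 = 15)
T = 225 (T = 15² = 225)
-2477279/T = -2477279/225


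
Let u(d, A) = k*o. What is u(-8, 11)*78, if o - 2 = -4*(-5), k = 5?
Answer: 8580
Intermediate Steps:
o = 22 (o = 2 - 4*(-5) = 2 + 20 = 22)
u(d, A) = 110 (u(d, A) = 5*22 = 110)
u(-8, 11)*78 = 110*78 = 8580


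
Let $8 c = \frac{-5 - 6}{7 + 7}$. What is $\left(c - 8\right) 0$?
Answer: $0$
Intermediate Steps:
$c = - \frac{11}{112}$ ($c = \frac{\left(-5 - 6\right) \frac{1}{7 + 7}}{8} = \frac{\left(-11\right) \frac{1}{14}}{8} = \frac{1}{8} \left(- \frac{11}{14}\right) = - \frac{11}{112} \approx -0.098214$)
$\left(c - 8\right) 0 = \left(- \frac{11}{112} - 8\right) 0 = \left(- \frac{907}{112}\right) 0 = 0$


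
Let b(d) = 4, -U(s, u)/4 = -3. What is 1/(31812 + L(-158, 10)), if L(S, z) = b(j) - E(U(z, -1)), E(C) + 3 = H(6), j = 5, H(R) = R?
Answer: 1/31813 ≈ 3.1434e-5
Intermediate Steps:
U(s, u) = 12 (U(s, u) = -4*(-3) = 12)
E(C) = 3 (E(C) = -3 + 6 = 3)
L(S, z) = 1 (L(S, z) = 4 - 1*3 = 4 - 3 = 1)
1/(31812 + L(-158, 10)) = 1/(31812 + 1) = 1/31813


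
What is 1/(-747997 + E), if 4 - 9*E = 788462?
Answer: -9/7520431 ≈ -1.1967e-6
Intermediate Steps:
E = -788458/9 (E = 4/9 - ⅑*788462 = 4/9 - 788462/9 = -788458/9 ≈ -87607.)
1/(-747997 + E) = 1/(-747997 - 788458/9) = 1/(-7520431/9) = -9/7520431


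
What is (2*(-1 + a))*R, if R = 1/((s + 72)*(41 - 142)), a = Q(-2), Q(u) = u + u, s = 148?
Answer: 1/2222 ≈ 0.00045004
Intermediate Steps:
Q(u) = 2*u
a = -4 (a = 2*(-2) = -4)
R = -1/22220 (R = 1/((148 + 72)*(41 - 142)) = 1/(220*(-101)) = 1/(-22220) = -1/22220 ≈ -4.5004e-5)
(2*(-1 + a))*R = (2*(-1 - 4))*(-1/22220) = (2*(-5))*(-1/22220) = -10*(-1/22220) = 1/2222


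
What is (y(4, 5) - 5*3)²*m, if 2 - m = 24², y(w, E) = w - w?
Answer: -129150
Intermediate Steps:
y(w, E) = 0
m = -574 (m = 2 - 1*24² = 2 - 1*576 = 2 - 576 = -574)
(y(4, 5) - 5*3)²*m = (0 - 5*3)²*(-574) = (0 - 15)²*(-574) = (-15)²*(-574) = 225*(-574) = -129150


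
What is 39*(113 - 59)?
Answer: 2106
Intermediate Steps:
39*(113 - 59) = 39*54 = 2106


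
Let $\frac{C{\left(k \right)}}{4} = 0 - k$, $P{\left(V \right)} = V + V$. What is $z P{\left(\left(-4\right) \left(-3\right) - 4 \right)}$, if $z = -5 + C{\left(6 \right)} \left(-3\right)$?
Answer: $1072$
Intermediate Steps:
$P{\left(V \right)} = 2 V$
$C{\left(k \right)} = - 4 k$ ($C{\left(k \right)} = 4 \left(0 - k\right) = 4 \left(- k\right) = - 4 k$)
$z = 67$ ($z = -5 + \left(-4\right) 6 \left(-3\right) = -5 - -72 = -5 + 72 = 67$)
$z P{\left(\left(-4\right) \left(-3\right) - 4 \right)} = 67 \cdot 2 \left(\left(-4\right) \left(-3\right) - 4\right) = 67 \cdot 2 \left(12 - 4\right) = 67 \cdot 2 \cdot 8 = 67 \cdot 16 = 1072$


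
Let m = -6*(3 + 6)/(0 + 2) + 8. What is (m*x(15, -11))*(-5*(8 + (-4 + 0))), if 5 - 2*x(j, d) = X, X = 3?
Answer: 380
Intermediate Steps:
x(j, d) = 1 (x(j, d) = 5/2 - 1/2*3 = 5/2 - 3/2 = 1)
m = -19 (m = -54/2 + 8 = -6*9/2 + 8 = -27 + 8 = -19)
(m*x(15, -11))*(-5*(8 + (-4 + 0))) = (-19*1)*(-5*(8 + (-4 + 0))) = -(-95)*(8 - 4) = -(-95)*4 = -19*(-20) = 380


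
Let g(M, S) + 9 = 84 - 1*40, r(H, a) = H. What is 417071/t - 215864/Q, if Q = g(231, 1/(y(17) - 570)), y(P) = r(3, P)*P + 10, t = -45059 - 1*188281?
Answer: -10076860649/1633380 ≈ -6169.3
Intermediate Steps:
t = -233340 (t = -45059 - 188281 = -233340)
y(P) = 10 + 3*P (y(P) = 3*P + 10 = 10 + 3*P)
g(M, S) = 35 (g(M, S) = -9 + (84 - 1*40) = -9 + (84 - 40) = -9 + 44 = 35)
Q = 35
417071/t - 215864/Q = 417071/(-233340) - 215864/35 = 417071*(-1/233340) - 215864*1/35 = -417071/233340 - 215864/35 = -10076860649/1633380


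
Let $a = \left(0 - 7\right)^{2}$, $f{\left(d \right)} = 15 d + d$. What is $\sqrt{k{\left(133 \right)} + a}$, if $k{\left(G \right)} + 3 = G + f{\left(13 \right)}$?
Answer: $3 \sqrt{43} \approx 19.672$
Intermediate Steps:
$f{\left(d \right)} = 16 d$
$a = 49$ ($a = \left(-7\right)^{2} = 49$)
$k{\left(G \right)} = 205 + G$ ($k{\left(G \right)} = -3 + \left(G + 16 \cdot 13\right) = -3 + \left(G + 208\right) = -3 + \left(208 + G\right) = 205 + G$)
$\sqrt{k{\left(133 \right)} + a} = \sqrt{\left(205 + 133\right) + 49} = \sqrt{338 + 49} = \sqrt{387} = 3 \sqrt{43}$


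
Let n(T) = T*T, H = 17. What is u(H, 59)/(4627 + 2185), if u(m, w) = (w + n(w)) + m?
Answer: 3557/6812 ≈ 0.52217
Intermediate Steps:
n(T) = T²
u(m, w) = m + w + w² (u(m, w) = (w + w²) + m = m + w + w²)
u(H, 59)/(4627 + 2185) = (17 + 59 + 59²)/(4627 + 2185) = (17 + 59 + 3481)/6812 = 3557*(1/6812) = 3557/6812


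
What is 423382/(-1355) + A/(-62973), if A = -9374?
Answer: -26648932916/85328415 ≈ -312.31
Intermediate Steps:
423382/(-1355) + A/(-62973) = 423382/(-1355) - 9374/(-62973) = 423382*(-1/1355) - 9374*(-1/62973) = -423382/1355 + 9374/62973 = -26648932916/85328415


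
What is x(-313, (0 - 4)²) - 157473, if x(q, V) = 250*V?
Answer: -153473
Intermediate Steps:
x(-313, (0 - 4)²) - 157473 = 250*(0 - 4)² - 157473 = 250*(-4)² - 157473 = 250*16 - 157473 = 4000 - 157473 = -153473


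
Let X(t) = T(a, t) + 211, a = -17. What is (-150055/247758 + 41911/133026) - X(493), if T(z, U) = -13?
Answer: -181536446141/915507103 ≈ -198.29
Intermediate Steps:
X(t) = 198 (X(t) = -13 + 211 = 198)
(-150055/247758 + 41911/133026) - X(493) = (-150055/247758 + 41911/133026) - 1*198 = (-150055*1/247758 + 41911*(1/133026)) - 198 = (-150055/247758 + 41911/133026) - 198 = -266039747/915507103 - 198 = -181536446141/915507103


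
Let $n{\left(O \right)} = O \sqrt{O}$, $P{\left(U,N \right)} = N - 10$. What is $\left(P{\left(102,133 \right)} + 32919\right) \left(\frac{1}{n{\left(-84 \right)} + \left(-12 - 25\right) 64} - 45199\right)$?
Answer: $\frac{16521 \left(- 7593432 \sqrt{21} + 107031233 i\right)}{4 \left(- 296 i + 21 \sqrt{21}\right)} \approx -1.4935 \cdot 10^{9} + 4.0 i$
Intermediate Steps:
$P{\left(U,N \right)} = -10 + N$
$n{\left(O \right)} = O^{\frac{3}{2}}$
$\left(P{\left(102,133 \right)} + 32919\right) \left(\frac{1}{n{\left(-84 \right)} + \left(-12 - 25\right) 64} - 45199\right) = \left(\left(-10 + 133\right) + 32919\right) \left(\frac{1}{\left(-84\right)^{\frac{3}{2}} + \left(-12 - 25\right) 64} - 45199\right) = \left(123 + 32919\right) \left(\frac{1}{- 168 i \sqrt{21} - 2368} - 45199\right) = 33042 \left(\frac{1}{- 168 i \sqrt{21} - 2368} - 45199\right) = 33042 \left(\frac{1}{-2368 - 168 i \sqrt{21}} - 45199\right) = 33042 \left(-45199 + \frac{1}{-2368 - 168 i \sqrt{21}}\right) = -1493465358 + \frac{33042}{-2368 - 168 i \sqrt{21}}$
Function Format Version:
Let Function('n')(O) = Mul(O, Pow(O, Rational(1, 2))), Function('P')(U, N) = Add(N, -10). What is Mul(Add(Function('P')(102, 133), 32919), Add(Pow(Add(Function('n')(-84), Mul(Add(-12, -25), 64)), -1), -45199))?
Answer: Mul(Rational(16521, 4), Pow(Add(Mul(-296, I), Mul(21, Pow(21, Rational(1, 2)))), -1), Add(Mul(-7593432, Pow(21, Rational(1, 2))), Mul(107031233, I))) ≈ Add(-1.4935e+9, Mul(4.0000, I))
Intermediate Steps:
Function('P')(U, N) = Add(-10, N)
Function('n')(O) = Pow(O, Rational(3, 2))
Mul(Add(Function('P')(102, 133), 32919), Add(Pow(Add(Function('n')(-84), Mul(Add(-12, -25), 64)), -1), -45199)) = Mul(Add(Add(-10, 133), 32919), Add(Pow(Add(Pow(-84, Rational(3, 2)), Mul(Add(-12, -25), 64)), -1), -45199)) = Mul(Add(123, 32919), Add(Pow(Add(Mul(-168, I, Pow(21, Rational(1, 2))), Mul(-37, 64)), -1), -45199)) = Mul(33042, Add(Pow(Add(Mul(-168, I, Pow(21, Rational(1, 2))), -2368), -1), -45199)) = Mul(33042, Add(Pow(Add(-2368, Mul(-168, I, Pow(21, Rational(1, 2)))), -1), -45199)) = Mul(33042, Add(-45199, Pow(Add(-2368, Mul(-168, I, Pow(21, Rational(1, 2)))), -1))) = Add(-1493465358, Mul(33042, Pow(Add(-2368, Mul(-168, I, Pow(21, Rational(1, 2)))), -1)))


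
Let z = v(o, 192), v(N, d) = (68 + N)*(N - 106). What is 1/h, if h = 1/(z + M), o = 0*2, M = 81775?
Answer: 74567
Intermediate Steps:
o = 0
v(N, d) = (-106 + N)*(68 + N) (v(N, d) = (68 + N)*(-106 + N) = (-106 + N)*(68 + N))
z = -7208 (z = -7208 + 0² - 38*0 = -7208 + 0 + 0 = -7208)
h = 1/74567 (h = 1/(-7208 + 81775) = 1/74567 ≈ 1.3411e-5)
1/h = 1/(1/74567) = 74567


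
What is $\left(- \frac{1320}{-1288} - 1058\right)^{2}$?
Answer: $\frac{28958849929}{25921} \approx 1.1172 \cdot 10^{6}$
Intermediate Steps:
$\left(- \frac{1320}{-1288} - 1058\right)^{2} = \left(\left(-1320\right) \left(- \frac{1}{1288}\right) - 1058\right)^{2} = \left(\frac{165}{161} - 1058\right)^{2} = \left(- \frac{170173}{161}\right)^{2} = \frac{28958849929}{25921}$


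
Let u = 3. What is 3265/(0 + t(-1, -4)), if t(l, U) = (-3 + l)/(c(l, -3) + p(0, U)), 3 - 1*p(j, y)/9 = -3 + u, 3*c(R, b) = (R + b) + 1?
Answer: -42445/2 ≈ -21223.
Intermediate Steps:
c(R, b) = ⅓ + R/3 + b/3 (c(R, b) = ((R + b) + 1)/3 = (1 + R + b)/3 = ⅓ + R/3 + b/3)
p(j, y) = 27 (p(j, y) = 27 - 9*(-3 + 3) = 27 - 9*0 = 27 + 0 = 27)
t(l, U) = (-3 + l)/(79/3 + l/3) (t(l, U) = (-3 + l)/((⅓ + l/3 + (⅓)*(-3)) + 27) = (-3 + l)/((⅓ + l/3 - 1) + 27) = (-3 + l)/((-⅔ + l/3) + 27) = (-3 + l)/(79/3 + l/3))
3265/(0 + t(-1, -4)) = 3265/(0 + 3*(-3 - 1)/(79 - 1)) = 3265/(0 + 3*(-4)/78) = 3265/(0 + 3*(1/78)*(-4)) = 3265/(0 - 2/13) = 3265/(-2/13) = -13/2*3265 = -42445/2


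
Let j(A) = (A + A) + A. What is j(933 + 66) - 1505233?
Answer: -1502236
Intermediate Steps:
j(A) = 3*A (j(A) = 2*A + A = 3*A)
j(933 + 66) - 1505233 = 3*(933 + 66) - 1505233 = 3*999 - 1505233 = 2997 - 1505233 = -1502236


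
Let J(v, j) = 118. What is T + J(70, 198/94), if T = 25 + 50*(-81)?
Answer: -3907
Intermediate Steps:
T = -4025 (T = 25 - 4050 = -4025)
T + J(70, 198/94) = -4025 + 118 = -3907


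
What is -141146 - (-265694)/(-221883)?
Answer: -31318163612/221883 ≈ -1.4115e+5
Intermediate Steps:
-141146 - (-265694)/(-221883) = -141146 - (-265694)*(-1)/221883 = -141146 - 1*265694/221883 = -141146 - 265694/221883 = -31318163612/221883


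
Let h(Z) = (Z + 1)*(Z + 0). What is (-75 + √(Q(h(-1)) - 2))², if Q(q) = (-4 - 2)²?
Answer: (75 - √34)² ≈ 4784.4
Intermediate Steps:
h(Z) = Z*(1 + Z) (h(Z) = (1 + Z)*Z = Z*(1 + Z))
Q(q) = 36 (Q(q) = (-6)² = 36)
(-75 + √(Q(h(-1)) - 2))² = (-75 + √(36 - 2))² = (-75 + √34)²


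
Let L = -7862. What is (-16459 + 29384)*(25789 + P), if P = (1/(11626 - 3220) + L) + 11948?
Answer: 3245845569175/8406 ≈ 3.8613e+8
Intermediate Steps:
P = 34346917/8406 (P = (1/(11626 - 3220) - 7862) + 11948 = (1/8406 - 7862) + 11948 = -66087971/8406 + 11948 = 34346917/8406 ≈ 4086.0)
(-16459 + 29384)*(25789 + P) = (-16459 + 29384)*(25789 + 34346917/8406) = 12925*(251129251/8406) = 3245845569175/8406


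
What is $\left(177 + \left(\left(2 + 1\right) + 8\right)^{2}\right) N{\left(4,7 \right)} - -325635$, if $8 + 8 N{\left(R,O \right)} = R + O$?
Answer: $\frac{1302987}{4} \approx 3.2575 \cdot 10^{5}$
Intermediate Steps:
$N{\left(R,O \right)} = -1 + \frac{O}{8} + \frac{R}{8}$ ($N{\left(R,O \right)} = -1 + \frac{R + O}{8} = -1 + \frac{O + R}{8} = -1 + \left(\frac{O}{8} + \frac{R}{8}\right) = -1 + \frac{O}{8} + \frac{R}{8}$)
$\left(177 + \left(\left(2 + 1\right) + 8\right)^{2}\right) N{\left(4,7 \right)} - -325635 = \left(177 + \left(\left(2 + 1\right) + 8\right)^{2}\right) \left(-1 + \frac{1}{8} \cdot 7 + \frac{1}{8} \cdot 4\right) - -325635 = \left(177 + \left(3 + 8\right)^{2}\right) \left(-1 + \frac{7}{8} + \frac{1}{2}\right) + 325635 = \left(177 + 11^{2}\right) \frac{3}{8} + 325635 = \left(177 + 121\right) \frac{3}{8} + 325635 = 298 \cdot \frac{3}{8} + 325635 = \frac{447}{4} + 325635 = \frac{1302987}{4}$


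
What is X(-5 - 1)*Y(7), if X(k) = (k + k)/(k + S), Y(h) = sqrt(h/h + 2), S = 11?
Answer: -12*sqrt(3)/5 ≈ -4.1569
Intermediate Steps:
Y(h) = sqrt(3) (Y(h) = sqrt(1 + 2) = sqrt(3))
X(k) = 2*k/(11 + k) (X(k) = (k + k)/(k + 11) = (2*k)/(11 + k) = 2*k/(11 + k))
X(-5 - 1)*Y(7) = (2*(-5 - 1)/(11 + (-5 - 1)))*sqrt(3) = (2*(-6)/(11 - 6))*sqrt(3) = (2*(-6)/5)*sqrt(3) = (2*(-6)*(1/5))*sqrt(3) = -12*sqrt(3)/5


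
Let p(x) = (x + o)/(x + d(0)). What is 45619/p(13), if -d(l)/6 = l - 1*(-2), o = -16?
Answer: -45619/3 ≈ -15206.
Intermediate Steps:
d(l) = -12 - 6*l (d(l) = -6*(l - 1*(-2)) = -6*(l + 2) = -6*(2 + l) = -12 - 6*l)
p(x) = (-16 + x)/(-12 + x) (p(x) = (x - 16)/(x + (-12 - 6*0)) = (-16 + x)/(x + (-12 + 0)) = (-16 + x)/(x - 12) = (-16 + x)/(-12 + x))
45619/p(13) = 45619/(((-16 + 13)/(-12 + 13))) = 45619/((-3/1)) = 45619/((1*(-3))) = 45619/(-3) = 45619*(-⅓) = -45619/3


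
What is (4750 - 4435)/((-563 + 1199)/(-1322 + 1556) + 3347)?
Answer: 12285/130639 ≈ 0.094038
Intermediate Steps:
(4750 - 4435)/((-563 + 1199)/(-1322 + 1556) + 3347) = 315/(636/234 + 3347) = 315/(636*(1/234) + 3347) = 315/(106/39 + 3347) = 315/(130639/39) = 315*(39/130639) = 12285/130639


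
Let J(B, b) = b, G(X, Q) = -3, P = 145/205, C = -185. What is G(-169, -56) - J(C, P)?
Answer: -152/41 ≈ -3.7073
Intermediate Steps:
P = 29/41 (P = 145*(1/205) = 29/41 ≈ 0.70732)
G(-169, -56) - J(C, P) = -3 - 1*29/41 = -3 - 29/41 = -152/41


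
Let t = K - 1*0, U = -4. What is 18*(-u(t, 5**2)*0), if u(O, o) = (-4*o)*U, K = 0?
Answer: 0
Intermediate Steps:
t = 0 (t = 0 - 1*0 = 0 + 0 = 0)
u(O, o) = 16*o (u(O, o) = -4*o*(-4) = 16*o)
18*(-u(t, 5**2)*0) = 18*(-16*5**2*0) = 18*(-16*25*0) = 18*(-1*400*0) = 18*(-400*0) = 18*0 = 0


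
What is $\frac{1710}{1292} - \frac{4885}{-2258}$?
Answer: $\frac{66925}{19193} \approx 3.4869$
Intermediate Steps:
$\frac{1710}{1292} - \frac{4885}{-2258} = 1710 \cdot \frac{1}{1292} - - \frac{4885}{2258} = \frac{45}{34} + \frac{4885}{2258} = \frac{66925}{19193}$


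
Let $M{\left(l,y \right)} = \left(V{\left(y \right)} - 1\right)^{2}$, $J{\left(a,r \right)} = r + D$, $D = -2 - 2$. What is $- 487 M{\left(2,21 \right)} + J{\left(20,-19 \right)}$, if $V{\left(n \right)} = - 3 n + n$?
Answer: $-900486$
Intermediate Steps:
$D = -4$
$J{\left(a,r \right)} = -4 + r$ ($J{\left(a,r \right)} = r - 4 = -4 + r$)
$V{\left(n \right)} = - 2 n$
$M{\left(l,y \right)} = \left(-1 - 2 y\right)^{2}$ ($M{\left(l,y \right)} = \left(- 2 y - 1\right)^{2} = \left(-1 - 2 y\right)^{2}$)
$- 487 M{\left(2,21 \right)} + J{\left(20,-19 \right)} = - 487 \left(1 + 2 \cdot 21\right)^{2} - 23 = - 487 \left(1 + 42\right)^{2} - 23 = - 487 \cdot 43^{2} - 23 = \left(-487\right) 1849 - 23 = -900463 - 23 = -900486$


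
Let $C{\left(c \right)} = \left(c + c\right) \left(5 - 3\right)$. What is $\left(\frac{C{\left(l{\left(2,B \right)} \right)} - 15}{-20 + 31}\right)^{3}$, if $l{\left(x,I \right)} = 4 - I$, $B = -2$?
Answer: $\frac{729}{1331} \approx 0.54771$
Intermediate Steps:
$C{\left(c \right)} = 4 c$ ($C{\left(c \right)} = 2 c 2 = 4 c$)
$\left(\frac{C{\left(l{\left(2,B \right)} \right)} - 15}{-20 + 31}\right)^{3} = \left(\frac{4 \left(4 - -2\right) - 15}{-20 + 31}\right)^{3} = \left(\frac{4 \left(4 + 2\right) - 15}{11}\right)^{3} = \left(\left(4 \cdot 6 - 15\right) \frac{1}{11}\right)^{3} = \left(\left(24 - 15\right) \frac{1}{11}\right)^{3} = \left(9 \cdot \frac{1}{11}\right)^{3} = \left(\frac{9}{11}\right)^{3} = \frac{729}{1331}$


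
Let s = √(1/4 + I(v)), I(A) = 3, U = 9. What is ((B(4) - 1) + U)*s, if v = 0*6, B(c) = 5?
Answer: 13*√13/2 ≈ 23.436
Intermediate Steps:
v = 0
s = √13/2 (s = √(1/4 + 3) = √(¼ + 3) = √(13/4) = √13/2 ≈ 1.8028)
((B(4) - 1) + U)*s = ((5 - 1) + 9)*(√13/2) = (4 + 9)*(√13/2) = 13*(√13/2) = 13*√13/2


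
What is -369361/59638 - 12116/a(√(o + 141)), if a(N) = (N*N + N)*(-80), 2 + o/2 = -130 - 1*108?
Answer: (-1342455541*√339 + 1252133790*I)/(202172820*(√339 - I)) ≈ -6.6388 - 0.024193*I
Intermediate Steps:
o = -480 (o = -4 + 2*(-130 - 1*108) = -4 + 2*(-130 - 108) = -4 + 2*(-238) = -4 - 476 = -480)
a(N) = -80*N - 80*N² (a(N) = (N² + N)*(-80) = (N + N²)*(-80) = -80*N - 80*N²)
-369361/59638 - 12116/a(√(o + 141)) = -369361/59638 - 12116*(-1/(80*(1 + √(-480 + 141))*√(-480 + 141))) = -369361*1/59638 - 12116*I*√339/(27120*(1 + √(-339))) = -369361/59638 - 12116*I*√339/(27120*(1 + I*√339)) = -369361/59638 - 3029*I*√339/(6780*(1 + I*√339))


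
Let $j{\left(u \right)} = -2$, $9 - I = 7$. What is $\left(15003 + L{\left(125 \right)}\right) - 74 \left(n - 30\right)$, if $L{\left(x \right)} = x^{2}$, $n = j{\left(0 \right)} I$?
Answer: $33144$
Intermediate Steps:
$I = 2$ ($I = 9 - 7 = 2$)
$n = -4$ ($n = \left(-2\right) 2 = -4$)
$\left(15003 + L{\left(125 \right)}\right) - 74 \left(n - 30\right) = \left(15003 + 125^{2}\right) - 74 \left(-4 - 30\right) = \left(15003 + 15625\right) - -2516 = 30628 + 2516 = 33144$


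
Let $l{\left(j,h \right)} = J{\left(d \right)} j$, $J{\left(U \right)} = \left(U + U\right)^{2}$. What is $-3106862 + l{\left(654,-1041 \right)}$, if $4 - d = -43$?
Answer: $2671882$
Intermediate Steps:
$d = 47$ ($d = 4 - -43 = 4 + 43 = 47$)
$J{\left(U \right)} = 4 U^{2}$ ($J{\left(U \right)} = \left(2 U\right)^{2} = 4 U^{2}$)
$l{\left(j,h \right)} = 8836 j$ ($l{\left(j,h \right)} = 4 \cdot 47^{2} j = 4 \cdot 2209 j = 8836 j$)
$-3106862 + l{\left(654,-1041 \right)} = -3106862 + 8836 \cdot 654 = -3106862 + 5778744 = 2671882$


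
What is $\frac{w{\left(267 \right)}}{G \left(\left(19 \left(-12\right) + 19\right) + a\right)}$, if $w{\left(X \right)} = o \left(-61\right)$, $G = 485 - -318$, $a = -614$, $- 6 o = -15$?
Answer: $\frac{305}{1321738} \approx 0.00023076$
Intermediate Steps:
$o = \frac{5}{2}$ ($o = \left(- \frac{1}{6}\right) \left(-15\right) = \frac{5}{2} \approx 2.5$)
$G = 803$ ($G = 485 + 318 = 803$)
$w{\left(X \right)} = - \frac{305}{2}$ ($w{\left(X \right)} = \frac{5}{2} \left(-61\right) = - \frac{305}{2}$)
$\frac{w{\left(267 \right)}}{G \left(\left(19 \left(-12\right) + 19\right) + a\right)} = - \frac{305}{2 \cdot 803 \left(\left(19 \left(-12\right) + 19\right) - 614\right)} = - \frac{305}{2 \cdot 803 \left(\left(-228 + 19\right) - 614\right)} = - \frac{305}{2 \cdot 803 \left(-209 - 614\right)} = - \frac{305}{2 \cdot 803 \left(-823\right)} = - \frac{305}{2 \left(-660869\right)} = \left(- \frac{305}{2}\right) \left(- \frac{1}{660869}\right) = \frac{305}{1321738}$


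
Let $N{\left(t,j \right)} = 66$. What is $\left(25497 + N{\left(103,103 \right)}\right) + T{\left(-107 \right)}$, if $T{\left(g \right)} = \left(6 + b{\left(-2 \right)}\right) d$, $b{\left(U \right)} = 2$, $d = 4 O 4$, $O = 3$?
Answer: $25947$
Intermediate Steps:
$d = 48$ ($d = 4 \cdot 3 \cdot 4 = 12 \cdot 4 = 48$)
$T{\left(g \right)} = 384$ ($T{\left(g \right)} = \left(6 + 2\right) 48 = 8 \cdot 48 = 384$)
$\left(25497 + N{\left(103,103 \right)}\right) + T{\left(-107 \right)} = \left(25497 + 66\right) + 384 = 25563 + 384 = 25947$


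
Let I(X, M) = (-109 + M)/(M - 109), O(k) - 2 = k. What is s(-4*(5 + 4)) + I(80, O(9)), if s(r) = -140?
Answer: -139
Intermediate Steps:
O(k) = 2 + k
I(X, M) = 1 (I(X, M) = (-109 + M)/(-109 + M) = 1)
s(-4*(5 + 4)) + I(80, O(9)) = -140 + 1 = -139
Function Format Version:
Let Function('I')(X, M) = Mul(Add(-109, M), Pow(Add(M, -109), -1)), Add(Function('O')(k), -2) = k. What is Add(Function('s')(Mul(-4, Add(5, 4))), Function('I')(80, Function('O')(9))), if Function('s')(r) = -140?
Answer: -139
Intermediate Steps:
Function('O')(k) = Add(2, k)
Function('I')(X, M) = 1 (Function('I')(X, M) = Mul(Add(-109, M), Pow(Add(-109, M), -1)) = 1)
Add(Function('s')(Mul(-4, Add(5, 4))), Function('I')(80, Function('O')(9))) = Add(-140, 1) = -139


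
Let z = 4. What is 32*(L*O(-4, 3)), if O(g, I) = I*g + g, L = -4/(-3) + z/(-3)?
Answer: 0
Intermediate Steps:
L = 0 (L = -4/(-3) + 4/(-3) = -4*(-1/3) + 4*(-1/3) = 4/3 - 4/3 = 0)
O(g, I) = g + I*g
32*(L*O(-4, 3)) = 32*(0*(-4*(1 + 3))) = 32*(0*(-4*4)) = 32*(0*(-16)) = 32*0 = 0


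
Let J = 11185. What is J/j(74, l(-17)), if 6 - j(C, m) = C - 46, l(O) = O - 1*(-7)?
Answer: -11185/22 ≈ -508.41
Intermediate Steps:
l(O) = 7 + O (l(O) = O + 7 = 7 + O)
j(C, m) = 52 - C (j(C, m) = 6 - (C - 46) = 6 - (-46 + C) = 6 + (46 - C) = 52 - C)
J/j(74, l(-17)) = 11185/(52 - 1*74) = 11185/(52 - 74) = 11185/(-22) = 11185*(-1/22) = -11185/22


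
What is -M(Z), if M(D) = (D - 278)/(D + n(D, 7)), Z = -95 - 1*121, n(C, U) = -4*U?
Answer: -247/122 ≈ -2.0246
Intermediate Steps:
Z = -216 (Z = -95 - 121 = -216)
M(D) = (-278 + D)/(-28 + D) (M(D) = (D - 278)/(D - 4*7) = (-278 + D)/(D - 28) = (-278 + D)/(-28 + D))
-M(Z) = -(-278 - 216)/(-28 - 216) = -(-494)/(-244) = -(-1)*(-494)/244 = -1*247/122 = -247/122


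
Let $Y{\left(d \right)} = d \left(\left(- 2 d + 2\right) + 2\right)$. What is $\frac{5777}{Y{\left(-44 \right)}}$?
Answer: $- \frac{5777}{4048} \approx -1.4271$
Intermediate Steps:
$Y{\left(d \right)} = d \left(4 - 2 d\right)$ ($Y{\left(d \right)} = d \left(\left(2 - 2 d\right) + 2\right) = d \left(4 - 2 d\right)$)
$\frac{5777}{Y{\left(-44 \right)}} = \frac{5777}{2 \left(-44\right) \left(2 - -44\right)} = \frac{5777}{2 \left(-44\right) \left(2 + 44\right)} = \frac{5777}{2 \left(-44\right) 46} = \frac{5777}{-4048} = 5777 \left(- \frac{1}{4048}\right) = - \frac{5777}{4048}$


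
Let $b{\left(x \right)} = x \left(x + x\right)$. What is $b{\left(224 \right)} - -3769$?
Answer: $104121$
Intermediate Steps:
$b{\left(x \right)} = 2 x^{2}$ ($b{\left(x \right)} = x 2 x = 2 x^{2}$)
$b{\left(224 \right)} - -3769 = 2 \cdot 224^{2} - -3769 = 2 \cdot 50176 + 3769 = 100352 + 3769 = 104121$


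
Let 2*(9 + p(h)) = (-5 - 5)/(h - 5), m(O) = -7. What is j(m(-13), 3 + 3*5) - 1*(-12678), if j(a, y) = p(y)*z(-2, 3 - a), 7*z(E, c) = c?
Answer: 1152478/91 ≈ 12665.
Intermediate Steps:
z(E, c) = c/7
p(h) = -9 - 5/(-5 + h) (p(h) = -9 + ((-5 - 5)/(h - 5))/2 = -9 + (-10/(-5 + h))/2 = -9 - 5/(-5 + h))
j(a, y) = (40 - 9*y)*(3/7 - a/7)/(-5 + y) (j(a, y) = ((40 - 9*y)/(-5 + y))*((3 - a)/7) = ((40 - 9*y)/(-5 + y))*(3/7 - a/7) = (40 - 9*y)*(3/7 - a/7)/(-5 + y))
j(m(-13), 3 + 3*5) - 1*(-12678) = (-40 + 9*(3 + 3*5))*(-3 - 7)/(7*(-5 + (3 + 3*5))) - 1*(-12678) = (⅐)*(-40 + 9*(3 + 15))*(-10)/(-5 + (3 + 15)) + 12678 = (⅐)*(-40 + 9*18)*(-10)/(-5 + 18) + 12678 = (⅐)*(-40 + 162)*(-10)/13 + 12678 = (⅐)*(1/13)*122*(-10) + 12678 = -1220/91 + 12678 = 1152478/91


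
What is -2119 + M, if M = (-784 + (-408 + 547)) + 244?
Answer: -2520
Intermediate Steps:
M = -401 (M = (-784 + 139) + 244 = -645 + 244 = -401)
-2119 + M = -2119 - 401 = -2520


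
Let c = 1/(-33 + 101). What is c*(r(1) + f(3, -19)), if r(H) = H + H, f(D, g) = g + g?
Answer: -9/17 ≈ -0.52941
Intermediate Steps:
c = 1/68 ≈ 0.014706
f(D, g) = 2*g
r(H) = 2*H
c*(r(1) + f(3, -19)) = (2*1 + 2*(-19))/68 = (2 - 38)/68 = (1/68)*(-36) = -9/17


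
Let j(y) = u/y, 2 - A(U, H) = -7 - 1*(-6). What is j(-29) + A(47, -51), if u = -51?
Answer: 138/29 ≈ 4.7586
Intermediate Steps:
A(U, H) = 3 (A(U, H) = 2 - (-7 - 1*(-6)) = 2 - (-7 + 6) = 2 - 1*(-1) = 2 + 1 = 3)
j(y) = -51/y
j(-29) + A(47, -51) = -51/(-29) + 3 = -51*(-1/29) + 3 = 51/29 + 3 = 138/29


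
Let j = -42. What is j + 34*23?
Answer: 740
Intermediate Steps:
j + 34*23 = -42 + 34*23 = -42 + 782 = 740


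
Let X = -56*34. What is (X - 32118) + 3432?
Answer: -30590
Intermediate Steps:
X = -1904
(X - 32118) + 3432 = (-1904 - 32118) + 3432 = -34022 + 3432 = -30590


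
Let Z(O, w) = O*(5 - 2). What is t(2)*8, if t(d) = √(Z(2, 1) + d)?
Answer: 16*√2 ≈ 22.627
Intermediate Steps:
Z(O, w) = 3*O (Z(O, w) = O*3 = 3*O)
t(d) = √(6 + d) (t(d) = √(3*2 + d) = √(6 + d))
t(2)*8 = √(6 + 2)*8 = √8*8 = (2*√2)*8 = 16*√2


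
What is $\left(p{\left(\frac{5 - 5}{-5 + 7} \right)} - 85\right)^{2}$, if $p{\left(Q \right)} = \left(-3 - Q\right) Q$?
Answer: $7225$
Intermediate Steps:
$p{\left(Q \right)} = Q \left(-3 - Q\right)$
$\left(p{\left(\frac{5 - 5}{-5 + 7} \right)} - 85\right)^{2} = \left(- \frac{5 - 5}{-5 + 7} \left(3 + \frac{5 - 5}{-5 + 7}\right) - 85\right)^{2} = \left(- \frac{0}{2} \left(3 + \frac{0}{2}\right) - 85\right)^{2} = \left(- 0 \cdot \frac{1}{2} \left(3 + 0 \cdot \frac{1}{2}\right) - 85\right)^{2} = \left(\left(-1\right) 0 \left(3 + 0\right) - 85\right)^{2} = \left(\left(-1\right) 0 \cdot 3 - 85\right)^{2} = \left(0 - 85\right)^{2} = \left(-85\right)^{2} = 7225$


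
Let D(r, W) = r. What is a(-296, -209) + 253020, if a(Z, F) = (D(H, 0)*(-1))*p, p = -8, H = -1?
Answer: 253012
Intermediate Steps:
a(Z, F) = -8 (a(Z, F) = -1*(-1)*(-8) = 1*(-8) = -8)
a(-296, -209) + 253020 = -8 + 253020 = 253012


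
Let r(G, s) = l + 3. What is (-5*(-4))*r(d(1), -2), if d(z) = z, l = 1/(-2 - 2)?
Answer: 55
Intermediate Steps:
l = -¼ (l = 1/(-4) = -¼ ≈ -0.25000)
r(G, s) = 11/4 (r(G, s) = -¼ + 3 = 11/4)
(-5*(-4))*r(d(1), -2) = -5*(-4)*(11/4) = 20*(11/4) = 55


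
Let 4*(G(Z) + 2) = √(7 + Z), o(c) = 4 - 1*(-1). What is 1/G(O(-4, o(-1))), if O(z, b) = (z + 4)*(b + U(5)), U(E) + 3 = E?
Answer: -32/57 - 4*√7/57 ≈ -0.74707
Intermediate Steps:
o(c) = 5 (o(c) = 4 + 1 = 5)
U(E) = -3 + E
O(z, b) = (2 + b)*(4 + z) (O(z, b) = (z + 4)*(b + (-3 + 5)) = (4 + z)*(b + 2) = (4 + z)*(2 + b) = (2 + b)*(4 + z))
G(Z) = -2 + √(7 + Z)/4
1/G(O(-4, o(-1))) = 1/(-2 + √(7 + (8 + 2*(-4) + 4*5 + 5*(-4)))/4) = 1/(-2 + √(7 + (8 - 8 + 20 - 20))/4) = 1/(-2 + √(7 + 0)/4) = 1/(-2 + √7/4)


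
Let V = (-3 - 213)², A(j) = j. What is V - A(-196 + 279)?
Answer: 46573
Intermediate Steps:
V = 46656 (V = (-216)² = 46656)
V - A(-196 + 279) = 46656 - (-196 + 279) = 46656 - 1*83 = 46656 - 83 = 46573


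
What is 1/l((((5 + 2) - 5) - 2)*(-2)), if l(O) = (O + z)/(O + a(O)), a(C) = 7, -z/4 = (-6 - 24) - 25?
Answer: 7/220 ≈ 0.031818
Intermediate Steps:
z = 220 (z = -4*((-6 - 24) - 25) = -4*(-30 - 25) = -4*(-55) = 220)
l(O) = (220 + O)/(7 + O) (l(O) = (O + 220)/(O + 7) = (220 + O)/(7 + O))
1/l((((5 + 2) - 5) - 2)*(-2)) = 1/((220 + (((5 + 2) - 5) - 2)*(-2))/(7 + (((5 + 2) - 5) - 2)*(-2))) = 1/((220 + ((7 - 5) - 2)*(-2))/(7 + ((7 - 5) - 2)*(-2))) = 1/((220 + (2 - 2)*(-2))/(7 + (2 - 2)*(-2))) = 1/((220 + 0*(-2))/(7 + 0*(-2))) = 1/((220 + 0)/(7 + 0)) = 1/(220/7) = 7/220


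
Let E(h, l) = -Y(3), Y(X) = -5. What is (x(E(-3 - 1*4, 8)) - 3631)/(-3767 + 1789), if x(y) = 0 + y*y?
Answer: 1803/989 ≈ 1.8231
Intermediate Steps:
E(h, l) = 5 (E(h, l) = -1*(-5) = 5)
x(y) = y**2 (x(y) = 0 + y**2 = y**2)
(x(E(-3 - 1*4, 8)) - 3631)/(-3767 + 1789) = (5**2 - 3631)/(-3767 + 1789) = (25 - 3631)/(-1978) = -3606*(-1/1978) = 1803/989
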